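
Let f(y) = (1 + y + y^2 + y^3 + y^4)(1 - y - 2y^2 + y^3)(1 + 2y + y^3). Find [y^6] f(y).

-6

(1 + y + y^2 + y^3 + y^4) has coefficients 1,1,1,1,1 for degrees 0…4.
(1 - y - 2y^2 + y^3) has coefficients 1,-1,-2,1,0,0,0 for degrees 0…6.
Finally multiplying by (1 + 2y + y^3), the product of all factors after the first has coefficients 1,1,-4,-2,1,-2,1 for degrees 0…6.
[y^6] = 1·1 + 1·(-2) + 1·1 + 1·(-2) + 1·(-4) = -6.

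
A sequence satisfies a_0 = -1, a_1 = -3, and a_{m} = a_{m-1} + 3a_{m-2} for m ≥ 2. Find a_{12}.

The ordinary generating function has denominator 1 - q - 3q^2.
Iterating the recurrence: a_0,…,a_{12} = -1, -3, -6, -15, -33, -78, -177, -411, -942, -2175, -5001, -11526, -26529.

-26529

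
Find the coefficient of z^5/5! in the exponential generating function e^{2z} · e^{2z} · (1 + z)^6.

55024

The EGF product rule gives c_5 = Σ_{k_1+k_2+k_3=5} C(5; k_1,k_2,k_3) · ∏ g_i(k_i), where e^{2z} gives (2)^k; e^{2z} gives (2)^k; (1+z)^6 gives the falling factorial (6)_k.
g_1(k) for k = 0…5: 1, 2, 4, 8, 16, 32.
g_2(k) for k = 0…5: 1, 2, 4, 8, 16, 32.
g_3(k) for k = 0…5: 1, 6, 30, 120, 360, 720.
First combine the last two factors: h(k) = Σ_j C(k,j)·g_2(j)·g_3(k−j) for k = 0…5: 1, 8, 58, 380, 2248, 12032.
c_5 = Σ_k C(5,k)·g_1(k)·h(5−k) = 1·1·12032 + 5·2·2248 + 10·4·380 + 10·8·58 + 5·16·8 + 1·32·1 = 12032 + 22480 + 15200 + 4640 + 640 + 32 = 55024.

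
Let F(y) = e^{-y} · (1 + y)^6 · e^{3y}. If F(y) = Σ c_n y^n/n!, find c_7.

261536

The EGF product rule gives c_7 = Σ_{k_1+k_2+k_3=7} C(7; k_1,k_2,k_3) · ∏ g_i(k_i), where e^{-y} gives (-1)^k; (1+y)^6 gives the falling factorial (6)_k; e^{3y} gives (3)^k.
g_1(k) for k = 0…7: 1, -1, 1, -1, 1, -1, 1, -1.
g_2(k) for k = 0…7: 1, 6, 30, 120, 360, 720, 720, 0.
g_3(k) for k = 0…7: 1, 3, 9, 27, 81, 243, 729, 2187.
First combine the last two factors: h(k) = Σ_j C(k,j)·g_2(j)·g_3(k−j) for k = 0…7: 1, 9, 75, 579, 4149, 27693, 173007, 1017495.
c_7 = Σ_k C(7,k)·g_1(k)·h(7−k) = 1·1·1017495 + 7·(-1)·173007 + 21·1·27693 + 35·(-1)·4149 + 35·1·579 + 21·(-1)·75 + 7·1·9 + 1·(-1)·1 = 1017495 − 1211049 + 581553 − 145215 + 20265 − 1575 + 63 − 1 = 261536.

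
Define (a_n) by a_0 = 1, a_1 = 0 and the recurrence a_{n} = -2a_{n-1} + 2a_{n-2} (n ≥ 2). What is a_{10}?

The ordinary generating function has denominator 1 + 2z - 2z^2.
Iterating the recurrence: a_0,…,a_{10} = 1, 0, 2, -4, 12, -32, 88, -240, 656, -1792, 4896.

4896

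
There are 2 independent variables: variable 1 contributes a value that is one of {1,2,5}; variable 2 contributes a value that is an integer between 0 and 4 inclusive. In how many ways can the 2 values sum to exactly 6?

2

The generating function for the choices is (y + y^2 + y^5)·(1 + y + y^2 + y^3 + y^4); the count is [y^6].
(y + y^2 + y^5) has coefficients 0,1,1,0,0,1 for degrees 0…5.
(1 + y + y^2 + y^3 + y^4) has coefficients 1,1,1,1,1,0,0 for degrees 0…6.
[y^6] = 1·0 + 1·1 + 1·1 = 2.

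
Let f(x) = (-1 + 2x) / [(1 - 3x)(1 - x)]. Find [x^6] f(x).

The denominator gives the recurrence a_n = 4a_(n−1) − 3a_(n−2) for n ≥ 2; the numerator fixes a_0 = -1, a_1 = -2.
Iterating: -1, -2, -5, -14, -41, -122, -365, so a_6 = -365.

-365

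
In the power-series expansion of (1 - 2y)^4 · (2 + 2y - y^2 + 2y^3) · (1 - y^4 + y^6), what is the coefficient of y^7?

(1 - 2y)^4 has coefficients 1,-8,24,-32,16 for degrees 0…4.
(2 + 2y - y^2 + 2y^3) has coefficients 2,2,-1,2,0,0,0,0 for degrees 0…7.
Finally multiplying by (1 - y^4 + y^6), the product of all factors after the first has coefficients 2,2,-1,2,-2,-2,3,0 for degrees 0…7.
[y^7] = 1·0 − 8·3 + 24·(-2) − 32·(-2) + 16·2 = 24.

24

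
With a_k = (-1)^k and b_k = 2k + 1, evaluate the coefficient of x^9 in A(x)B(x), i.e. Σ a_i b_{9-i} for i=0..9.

10

Write out a_i and b_{9-i} for i = 0,…,9 and sum the products.
Σ = 1·19 − 1·17 + 1·15 − 1·13 + 1·11 − 1·9 + 1·7 − 1·5 + 1·3 − 1·1 = 10.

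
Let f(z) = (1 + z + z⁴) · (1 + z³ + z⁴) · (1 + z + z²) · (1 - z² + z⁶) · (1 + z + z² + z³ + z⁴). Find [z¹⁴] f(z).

13

(1 + z + z⁴) has coefficients 1,1,0,0,1 for degrees 0…4.
(1 + z³ + z⁴) has coefficients 1,0,0,1,1,0,0,0,0,0,0,0,0,0,0 for degrees 0…14.
Multiplying by (1 + z + z²) gives running coefficients 1,1,1,1,2,2,1,0,0,0,0,0,0,0,0 for degrees 0…14.
Multiplying by (1 - z² + z⁶) gives running coefficients 1,1,0,0,1,1,0,-1,0,1,2,2,1,0,0 for degrees 0…14.
Finally multiplying by (1 + z + z² + z³ + z⁴), the product of all factors after the first has coefficients 1,2,2,2,3,3,2,1,1,1,2,4,6,6,5 for degrees 0…14.
[z¹⁴] = 1·5 + 1·6 + 1·2 = 13.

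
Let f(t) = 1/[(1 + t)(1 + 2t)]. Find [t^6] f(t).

The denominator gives the recurrence a_n = −3a_(n−1) − 2a_(n−2) for n ≥ 2; the numerator fixes a_0 = 1, a_1 = -3.
Iterating: 1, -3, 7, -15, 31, -63, 127, so a_6 = 127.

127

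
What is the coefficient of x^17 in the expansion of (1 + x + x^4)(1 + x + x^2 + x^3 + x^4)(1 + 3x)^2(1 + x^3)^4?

102

(1 + x + x^4) has coefficients 1,1,0,0,1 for degrees 0…4.
(1 + x + x^2 + x^3 + x^4) has coefficients 1,1,1,1,1,0,0,0,0,0,0,0,0,0,0,0,0,0 for degrees 0…17.
Multiplying by (1 + 3x)^2 gives running coefficients 1,7,16,16,16,15,9,0,0,0,0,0,0,0,0,0,0,0 for degrees 0…17.
Finally multiplying by (1 + x^3)^4, the product of all factors after the first has coefficients 1,7,16,20,44,79,79,106,156,136,124,154,119,71,76,52,16,15 for degrees 0…17.
[x^17] = 1·15 + 1·16 + 1·71 = 102.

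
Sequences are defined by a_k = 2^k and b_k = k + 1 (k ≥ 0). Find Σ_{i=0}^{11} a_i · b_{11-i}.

This is [x^11] in the product of the two ordinary generating functions.
Σ = 1·12 + 2·11 + 4·10 + 8·9 + 16·8 + 32·7 + 64·6 + 128·5 + 256·4 + 512·3 + 1024·2 + 2048·1 = 8178.

8178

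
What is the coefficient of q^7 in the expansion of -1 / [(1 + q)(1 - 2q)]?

-85

Partial fractions give a closed form: a_n = (-1/3)·(-1)^n + (-2/3)·2^n.
At n = 7: a_7 = -85.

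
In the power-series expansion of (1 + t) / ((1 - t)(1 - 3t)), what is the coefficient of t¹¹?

354293

The denominator gives the recurrence a_n = 4a_(n−1) − 3a_(n−2) for n ≥ 2; the numerator fixes a_0 = 1, a_1 = 5.
Iterating: 1, 5, 17, 53, 161, 485, 1457, 4373, 13121, 39365, 118097, 354293, so a_11 = 354293.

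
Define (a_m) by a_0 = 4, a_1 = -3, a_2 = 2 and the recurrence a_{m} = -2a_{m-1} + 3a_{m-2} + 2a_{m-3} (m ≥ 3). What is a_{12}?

The ordinary generating function has denominator 1 + 2x - 3x^2 - 2x^3.
Iterating the recurrence: a_0,…,a_{12} = 4, -3, 2, -5, 10, -31, 82, -237, 658, -1863, 5226, -14725, 41402.

41402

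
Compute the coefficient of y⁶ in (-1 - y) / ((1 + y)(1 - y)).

-1

Partial fractions give a closed form: a_n = (-1)·1^n.
At n = 6: a_6 = -1.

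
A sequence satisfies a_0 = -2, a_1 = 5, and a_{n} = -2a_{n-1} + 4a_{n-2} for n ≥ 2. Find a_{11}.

680960

The ordinary generating function has denominator 1 + 2t - 4t^2.
Iterating the recurrence: a_0,…,a_{11} = -2, 5, -18, 56, -184, 592, -1920, 6208, -20096, 65024, -210432, 680960.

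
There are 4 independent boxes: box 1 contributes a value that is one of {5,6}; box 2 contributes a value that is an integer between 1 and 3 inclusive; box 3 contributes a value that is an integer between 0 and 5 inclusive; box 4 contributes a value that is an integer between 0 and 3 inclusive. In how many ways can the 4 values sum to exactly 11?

The generating function for the choices is (y^5 + y^6)·(y + y^2 + y^3)·(1 + y + y^2 + y^3 + y^4 + y^5)·(1 + y + y^2 + y^3); the count is [y^11].
(y^5 + y^6) has coefficients 0,0,0,0,0,1,1 for degrees 0…6.
(y + y^2 + y^3) has coefficients 0,1,1,1,0,0,0,0,0,0,0,0 for degrees 0…11.
Multiplying by (1 + y + y^2 + y^3 + y^4 + y^5) gives running coefficients 0,1,2,3,3,3,3,2,1,0,0,0 for degrees 0…11.
Finally multiplying by (1 + y + y^2 + y^3), the product of all factors after the first has coefficients 0,1,3,6,9,11,12,11,9,6,3,1 for degrees 0…11.
[y^11] = 1·12 + 1·11 = 23.

23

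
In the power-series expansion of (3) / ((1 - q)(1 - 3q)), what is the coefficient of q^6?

The denominator gives the recurrence a_n = 4a_(n−1) − 3a_(n−2) for n ≥ 3; the numerator fixes a_0 = 3, a_1 = 12, a_2 = 39.
Iterating: 3, 12, 39, 120, 363, 1092, 3279, so a_6 = 3279.

3279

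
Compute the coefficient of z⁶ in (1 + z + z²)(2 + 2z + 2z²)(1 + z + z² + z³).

6

(1 + z + z²) has coefficients 1,1,1 for degrees 0…2.
(2 + 2z + 2z²) has coefficients 2,2,2,0,0,0,0 for degrees 0…6.
Finally multiplying by (1 + z + z² + z³), the product of all factors after the first has coefficients 2,4,6,6,4,2,0 for degrees 0…6.
[z⁶] = 1·0 + 1·2 + 1·4 = 6.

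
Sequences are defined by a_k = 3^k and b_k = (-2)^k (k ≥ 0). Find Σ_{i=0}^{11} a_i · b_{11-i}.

105469

Write out a_i and b_{11-i} for i = 0,…,11 and sum the products.
Σ = 1·(-2048) + 3·1024 + 9·(-512) + 27·256 + 81·(-128) + 243·64 + 729·(-32) + 2187·16 + 6561·(-8) + 19683·4 + 59049·(-2) + 177147·1 = 105469.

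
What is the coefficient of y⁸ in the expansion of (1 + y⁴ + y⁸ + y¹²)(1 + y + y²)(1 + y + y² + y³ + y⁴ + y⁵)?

(1 + y⁴ + y⁸ + y¹²) has coefficients 1,0,0,0,1,0,0,0,1 for degrees 0…8.
(1 + y + y²) has coefficients 1,1,1,0,0,0,0,0,0 for degrees 0…8.
Finally multiplying by (1 + y + y² + y³ + y⁴ + y⁵), the product of all factors after the first has coefficients 1,2,3,3,3,3,2,1,0 for degrees 0…8.
[y⁸] = 1·0 + 1·3 + 1·1 = 4.

4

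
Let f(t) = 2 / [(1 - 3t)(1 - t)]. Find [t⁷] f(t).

6560

The denominator gives the recurrence a_n = 4a_(n−1) − 3a_(n−2) for n ≥ 2; the numerator fixes a_0 = 2, a_1 = 8.
Iterating: 2, 8, 26, 80, 242, 728, 2186, 6560, so a_7 = 6560.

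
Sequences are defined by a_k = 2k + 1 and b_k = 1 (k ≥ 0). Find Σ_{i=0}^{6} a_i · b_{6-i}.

The convolution is the t^6 coefficient of A(t)B(t).
Σ = 1·1 + 3·1 + 5·1 + 7·1 + 9·1 + 11·1 + 13·1 = 49.

49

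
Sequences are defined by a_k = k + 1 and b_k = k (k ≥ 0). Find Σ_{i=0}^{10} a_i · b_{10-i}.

Write out a_i and b_{10-i} for i = 0,…,10 and sum the products.
Σ = 1·10 + 2·9 + 3·8 + 4·7 + 5·6 + 6·5 + 7·4 + 8·3 + 9·2 + 10·1 + 11·0 = 220.

220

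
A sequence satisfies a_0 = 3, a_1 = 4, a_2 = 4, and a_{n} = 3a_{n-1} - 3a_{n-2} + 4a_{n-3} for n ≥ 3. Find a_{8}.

1348

The ordinary generating function has denominator 1 - 3z + 3z^2 - 4z^3.
Iterating the recurrence: a_0,…,a_{8} = 3, 4, 4, 12, 40, 100, 228, 544, 1348.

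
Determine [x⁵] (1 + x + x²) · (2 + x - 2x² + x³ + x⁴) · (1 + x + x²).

2

(1 + x + x²) has coefficients 1,1,1 for degrees 0…2.
(2 + x - 2x² + x³ + x⁴) has coefficients 2,1,-2,1,1,0 for degrees 0…5.
Finally multiplying by (1 + x + x²), the product of all factors after the first has coefficients 2,3,1,0,0,2 for degrees 0…5.
[x⁵] = 1·2 + 1·0 + 1·0 = 2.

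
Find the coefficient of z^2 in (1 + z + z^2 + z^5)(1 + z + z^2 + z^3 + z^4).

3

(1 + z + z^2 + z^5) has coefficients 1,1,1 for degrees 0…2.
(1 + z + z^2 + z^3 + z^4) has coefficients 1,1,1 for degrees 0…2.
[z^2] = 1·1 + 1·1 + 1·1 = 3.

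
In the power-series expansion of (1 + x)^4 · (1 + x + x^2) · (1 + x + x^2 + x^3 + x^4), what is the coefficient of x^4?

42

(1 + x)^4 has coefficients 1,4,6,4,1 for degrees 0…4.
(1 + x + x^2) has coefficients 1,1,1,0,0 for degrees 0…4.
Finally multiplying by (1 + x + x^2 + x^3 + x^4), the product of all factors after the first has coefficients 1,2,3,3,3 for degrees 0…4.
[x^4] = 1·3 + 4·3 + 6·3 + 4·2 + 1·1 = 42.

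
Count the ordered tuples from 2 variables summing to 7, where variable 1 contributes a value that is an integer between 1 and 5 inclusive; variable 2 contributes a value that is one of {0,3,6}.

2

The generating function for the choices is (t + t² + t³ + t⁴ + t⁵)·(1 + t³ + t⁶); the count is [t⁷].
(t + t² + t³ + t⁴ + t⁵) has coefficients 0,1,1,1,1,1 for degrees 0…5.
(1 + t³ + t⁶) has coefficients 1,0,0,1,0,0,1,0 for degrees 0…7.
[t⁷] = 1·1 + 1·0 + 1·0 + 1·1 + 1·0 = 2.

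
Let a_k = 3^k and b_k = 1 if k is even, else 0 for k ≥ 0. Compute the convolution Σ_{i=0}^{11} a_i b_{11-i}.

This is [x^11] in the product of the two ordinary generating functions.
Σ = 1·0 + 3·1 + 9·0 + 27·1 + 81·0 + 243·1 + 729·0 + 2187·1 + 6561·0 + 19683·1 + 59049·0 + 177147·1 = 199290.

199290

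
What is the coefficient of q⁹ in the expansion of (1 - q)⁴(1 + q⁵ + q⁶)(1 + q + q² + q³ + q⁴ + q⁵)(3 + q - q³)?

(1 - q)⁴ has coefficients 1,-4,6,-4,1 for degrees 0…4.
(1 + q⁵ + q⁶) has coefficients 1,0,0,0,0,1,1,0,0,0 for degrees 0…9.
Multiplying by (1 + q + q² + q³ + q⁴ + q⁵) gives running coefficients 1,1,1,1,1,2,2,2,2,2 for degrees 0…9.
Finally multiplying by (3 + q - q³), the product of all factors after the first has coefficients 3,4,4,3,3,6,7,7,6,6 for degrees 0…9.
[q⁹] = 1·6 − 4·6 + 6·7 − 4·7 + 1·6 = 2.

2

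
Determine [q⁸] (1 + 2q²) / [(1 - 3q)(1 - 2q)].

23289

The denominator gives the recurrence a_n = 5a_(n−1) − 6a_(n−2) for n ≥ 3; the numerator fixes a_0 = 1, a_1 = 5, a_2 = 21.
Iterating: 1, 5, 21, 75, 249, 795, 2481, 7635, 23289, so a_8 = 23289.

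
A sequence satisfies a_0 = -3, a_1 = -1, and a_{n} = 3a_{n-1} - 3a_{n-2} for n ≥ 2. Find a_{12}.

-2187

The ordinary generating function has denominator 1 - 3x + 3x^2.
Iterating the recurrence: a_0,…,a_{12} = -3, -1, 6, 21, 45, 72, 81, 27, -162, -567, -1215, -1944, -2187.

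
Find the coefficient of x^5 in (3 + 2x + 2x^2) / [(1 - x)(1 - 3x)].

The denominator gives the recurrence a_n = 4a_(n−1) − 3a_(n−2) for n ≥ 3; the numerator fixes a_0 = 3, a_1 = 14, a_2 = 49.
Iterating: 3, 14, 49, 154, 469, 1414, so a_5 = 1414.

1414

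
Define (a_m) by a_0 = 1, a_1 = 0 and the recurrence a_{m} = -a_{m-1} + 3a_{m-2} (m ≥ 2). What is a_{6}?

57

The ordinary generating function has denominator 1 + z - 3z^2.
Iterating the recurrence: a_0,…,a_{6} = 1, 0, 3, -3, 12, -21, 57.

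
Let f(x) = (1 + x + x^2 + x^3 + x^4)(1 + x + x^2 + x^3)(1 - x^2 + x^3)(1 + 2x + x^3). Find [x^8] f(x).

7

(1 + x + x^2 + x^3 + x^4) has coefficients 1,1,1,1,1 for degrees 0…4.
(1 + x + x^2 + x^3) has coefficients 1,1,1,1,0,0,0,0,0 for degrees 0…8.
Multiplying by (1 - x^2 + x^3) gives running coefficients 1,1,0,1,0,0,1,0,0 for degrees 0…8.
Finally multiplying by (1 + 2x + x^3), the product of all factors after the first has coefficients 1,3,2,2,3,0,2,2,0 for degrees 0…8.
[x^8] = 1·0 + 1·2 + 1·2 + 1·0 + 1·3 = 7.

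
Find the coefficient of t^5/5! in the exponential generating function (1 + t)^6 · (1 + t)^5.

55440

The EGF product rule gives c_5 = Σ_{k_1+k_2=5} C(5; k_1,k_2) · ∏ g_i(k_i), where (1+t)^6 gives the falling factorial (6)_k; (1+t)^5 gives the falling factorial (5)_k.
g_1(k) for k = 0…5: 1, 6, 30, 120, 360, 720.
g_2(k) for k = 0…5: 1, 5, 20, 60, 120, 120.
c_5 = Σ_k C(5,k)·g_1(k)·g_2(5−k) = 1·1·120 + 5·6·120 + 10·30·60 + 10·120·20 + 5·360·5 + 1·720·1 = 120 + 3600 + 18000 + 24000 + 9000 + 720 = 55440.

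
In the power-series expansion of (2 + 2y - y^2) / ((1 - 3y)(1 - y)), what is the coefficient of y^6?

2793

The denominator gives the recurrence a_n = 4a_(n−1) − 3a_(n−2) for n ≥ 3; the numerator fixes a_0 = 2, a_1 = 10, a_2 = 33.
Iterating: 2, 10, 33, 102, 309, 930, 2793, so a_6 = 2793.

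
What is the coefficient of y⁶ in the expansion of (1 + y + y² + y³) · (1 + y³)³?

6

(1 + y + y² + y³) has coefficients 1,1,1,1 for degrees 0…3.
(1 + y³)³ has coefficients 1,0,0,3,0,0,3 for degrees 0…6.
[y⁶] = 1·3 + 1·0 + 1·0 + 1·3 = 6.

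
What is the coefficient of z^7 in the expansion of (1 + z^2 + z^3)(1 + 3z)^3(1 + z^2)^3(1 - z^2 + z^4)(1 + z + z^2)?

(1 + z^2 + z^3) has coefficients 1,0,1,1 for degrees 0…3.
(1 + 3z)^3 has coefficients 1,9,27,27,0,0,0,0 for degrees 0…7.
Multiplying by (1 + z^2)^3 gives running coefficients 1,9,30,54,84,108,82,90 for degrees 0…7.
Multiplying by (1 - z^2 + z^4) gives running coefficients 1,9,29,45,55,63,28,36 for degrees 0…7.
Finally multiplying by (1 + z + z^2), the product of all factors after the first has coefficients 1,10,39,83,129,163,146,127 for degrees 0…7.
[z^7] = 1·127 + 1·163 + 1·129 = 419.

419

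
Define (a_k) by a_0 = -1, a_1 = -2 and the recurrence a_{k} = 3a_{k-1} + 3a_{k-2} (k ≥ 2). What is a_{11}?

-1416933

The ordinary generating function has denominator 1 - 3x - 3x^2.
Iterating the recurrence: a_0,…,a_{11} = -1, -2, -9, -33, -126, -477, -1809, -6858, -26001, -98577, -373734, -1416933.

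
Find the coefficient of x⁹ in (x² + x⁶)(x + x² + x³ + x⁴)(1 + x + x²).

(x² + x⁶) has coefficients 0,0,1,0,0,0,1 for degrees 0…6.
(x + x² + x³ + x⁴) has coefficients 0,1,1,1,1,0,0,0,0,0 for degrees 0…9.
Finally multiplying by (1 + x + x²), the product of all factors after the first has coefficients 0,1,2,3,3,2,1,0,0,0 for degrees 0…9.
[x⁹] = 1·0 + 1·3 = 3.

3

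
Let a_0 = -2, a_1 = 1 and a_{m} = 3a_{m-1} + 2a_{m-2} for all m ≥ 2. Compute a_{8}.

The ordinary generating function has denominator 1 - 3x - 2x^2.
Iterating the recurrence: a_0,…,a_{8} = -2, 1, -1, -1, -5, -17, -61, -217, -773.

-773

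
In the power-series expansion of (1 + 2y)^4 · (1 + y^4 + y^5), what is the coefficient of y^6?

32

(1 + 2y)^4 has coefficients 1,8,24,32,16 for degrees 0…4.
(1 + y^4 + y^5) has coefficients 1,0,0,0,1,1,0 for degrees 0…6.
[y^6] = 1·0 + 8·1 + 24·1 + 32·0 + 16·0 = 32.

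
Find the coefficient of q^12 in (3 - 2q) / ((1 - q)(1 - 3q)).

1860043

The denominator gives the recurrence a_n = 4a_(n−1) − 3a_(n−2) for n ≥ 2; the numerator fixes a_0 = 3, a_1 = 10.
Iterating: 3, 10, 31, 94, 283, 850, 2551, 7654, 22963, 68890, 206671, 620014, 1860043, so a_12 = 1860043.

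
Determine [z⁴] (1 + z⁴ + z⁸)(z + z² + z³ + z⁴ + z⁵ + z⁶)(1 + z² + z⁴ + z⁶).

2

(1 + z⁴ + z⁸) has coefficients 1,0,0,0,1 for degrees 0…4.
(z + z² + z³ + z⁴ + z⁵ + z⁶) has coefficients 0,1,1,1,1 for degrees 0…4.
Finally multiplying by (1 + z² + z⁴ + z⁶), the product of all factors after the first has coefficients 0,1,1,2,2 for degrees 0…4.
[z⁴] = 1·2 + 1·0 = 2.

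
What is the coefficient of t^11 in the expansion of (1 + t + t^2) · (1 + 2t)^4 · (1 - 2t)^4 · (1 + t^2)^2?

256

(1 + t + t^2) has coefficients 1,1,1 for degrees 0…2.
(1 + 2t)^4 has coefficients 1,8,24,32,16,0,0,0,0,0,0,0 for degrees 0…11.
Multiplying by (1 - 2t)^4 gives running coefficients 1,0,-16,0,96,0,-256,0,256,0,0,0 for degrees 0…11.
Finally multiplying by (1 + t^2)^2, the product of all factors after the first has coefficients 1,0,-14,0,65,0,-80,0,-160,0,256,0 for degrees 0…11.
[t^11] = 1·0 + 1·256 + 1·0 = 256.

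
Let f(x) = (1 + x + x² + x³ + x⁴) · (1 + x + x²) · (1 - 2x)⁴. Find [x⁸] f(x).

8

(1 + x + x² + x³ + x⁴) has coefficients 1,1,1,1,1 for degrees 0…4.
(1 + x + x²) has coefficients 1,1,1,0,0,0,0,0,0 for degrees 0…8.
Finally multiplying by (1 - 2x)⁴, the product of all factors after the first has coefficients 1,-7,17,-16,8,-16,16,0,0 for degrees 0…8.
[x⁸] = 1·0 + 1·0 + 1·16 + 1·(-16) + 1·8 = 8.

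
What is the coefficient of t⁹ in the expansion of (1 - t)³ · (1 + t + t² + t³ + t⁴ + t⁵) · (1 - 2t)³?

38

(1 - t)³ has coefficients 1,-3,3,-1 for degrees 0…3.
(1 + t + t² + t³ + t⁴ + t⁵) has coefficients 1,1,1,1,1,1,0,0,0,0 for degrees 0…9.
Finally multiplying by (1 - 2t)³, the product of all factors after the first has coefficients 1,-5,7,-1,-1,-1,-2,4,-8,0 for degrees 0…9.
[t⁹] = 1·0 − 3·(-8) + 3·4 − 1·(-2) = 38.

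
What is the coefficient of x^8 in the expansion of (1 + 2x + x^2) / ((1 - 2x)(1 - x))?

The denominator gives the recurrence a_n = 3a_(n−1) − 2a_(n−2) for n ≥ 3; the numerator fixes a_0 = 1, a_1 = 5, a_2 = 14.
Iterating: 1, 5, 14, 32, 68, 140, 284, 572, 1148, so a_8 = 1148.

1148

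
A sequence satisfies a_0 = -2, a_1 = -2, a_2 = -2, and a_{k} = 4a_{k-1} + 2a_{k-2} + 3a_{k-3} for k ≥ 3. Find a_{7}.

The ordinary generating function has denominator 1 - 4x - 2x^2 - 3x^3.
Iterating the recurrence: a_0,…,a_{7} = -2, -2, -2, -18, -82, -370, -1698, -7778.

-7778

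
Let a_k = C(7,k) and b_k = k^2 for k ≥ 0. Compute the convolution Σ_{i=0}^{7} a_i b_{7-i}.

The convolution is the t^7 coefficient of A(t)B(t).
Σ = 1·49 + 7·36 + 21·25 + 35·16 + 35·9 + 21·4 + 7·1 + 1·0 = 1792.

1792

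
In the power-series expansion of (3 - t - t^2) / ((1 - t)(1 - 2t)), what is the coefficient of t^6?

The denominator gives the recurrence a_n = 3a_(n−1) − 2a_(n−2) for n ≥ 3; the numerator fixes a_0 = 3, a_1 = 8, a_2 = 17.
Iterating: 3, 8, 17, 35, 71, 143, 287, so a_6 = 287.

287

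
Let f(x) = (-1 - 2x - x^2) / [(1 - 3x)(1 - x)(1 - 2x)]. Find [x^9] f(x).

-152858

Partial fractions give a closed form: a_n = (-8)·3^n + (-2)·1^n + (9)·2^n.
At n = 9: a_9 = -152858.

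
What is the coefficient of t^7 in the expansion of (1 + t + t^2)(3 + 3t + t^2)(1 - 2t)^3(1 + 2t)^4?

(1 + t + t^2) has coefficients 1,1,1 for degrees 0…2.
(3 + 3t + t^2) has coefficients 3,3,1,0,0,0,0,0 for degrees 0…7.
Multiplying by (1 - 2t)^3 gives running coefficients 3,-15,19,6,-12,-8,0,0 for degrees 0…7.
Finally multiplying by (1 + 2t)^4, the product of all factors after the first has coefficients 3,9,-29,-106,60,408,144,-480 for degrees 0…7.
[t^7] = 1·(-480) + 1·144 + 1·408 = 72.

72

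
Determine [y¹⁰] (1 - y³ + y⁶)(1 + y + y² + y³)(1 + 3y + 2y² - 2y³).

(1 - y³ + y⁶) has coefficients 1,0,0,-1,0,0,1 for degrees 0…6.
(1 + y + y² + y³) has coefficients 1,1,1,1,0,0,0,0,0,0,0 for degrees 0…10.
Finally multiplying by (1 + 3y + 2y² - 2y³), the product of all factors after the first has coefficients 1,4,6,4,3,0,-2,0,0,0,0 for degrees 0…10.
[y¹⁰] = 1·0 − 1·0 + 1·3 = 3.

3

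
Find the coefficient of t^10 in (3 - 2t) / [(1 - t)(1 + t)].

The denominator gives the recurrence a_n = a_(n−2) for n ≥ 2; the numerator fixes a_0 = 3, a_1 = -2.
Iterating: 3, -2, 3, -2, 3, -2, 3, -2, 3, -2, 3, so a_10 = 3.

3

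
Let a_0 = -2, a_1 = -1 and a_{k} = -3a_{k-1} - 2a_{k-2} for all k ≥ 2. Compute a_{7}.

-379

The ordinary generating function has denominator 1 + 3x + 2x^2.
Iterating the recurrence: a_0,…,a_{7} = -2, -1, 7, -19, 43, -91, 187, -379.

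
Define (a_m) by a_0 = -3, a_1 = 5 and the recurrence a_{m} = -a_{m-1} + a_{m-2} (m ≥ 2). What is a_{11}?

The ordinary generating function has denominator 1 + y - y^2.
Iterating the recurrence: a_0,…,a_{11} = -3, 5, -8, 13, -21, 34, -55, 89, -144, 233, -377, 610.

610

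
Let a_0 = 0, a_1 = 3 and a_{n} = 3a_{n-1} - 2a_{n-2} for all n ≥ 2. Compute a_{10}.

The ordinary generating function has denominator 1 - 3x + 2x^2.
Iterating the recurrence: a_0,…,a_{10} = 0, 3, 9, 21, 45, 93, 189, 381, 765, 1533, 3069.

3069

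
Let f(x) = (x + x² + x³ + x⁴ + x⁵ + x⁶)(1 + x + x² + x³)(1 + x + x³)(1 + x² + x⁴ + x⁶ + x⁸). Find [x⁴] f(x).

(x + x² + x³ + x⁴ + x⁵ + x⁶) has coefficients 0,1,1,1,1 for degrees 0…4.
(1 + x + x² + x³) has coefficients 1,1,1,1,0 for degrees 0…4.
Multiplying by (1 + x + x³) gives running coefficients 1,2,2,3,2 for degrees 0…4.
Finally multiplying by (1 + x² + x⁴ + x⁶ + x⁸), the product of all factors after the first has coefficients 1,2,3,5,5 for degrees 0…4.
[x⁴] = 1·5 + 1·3 + 1·2 + 1·1 = 11.

11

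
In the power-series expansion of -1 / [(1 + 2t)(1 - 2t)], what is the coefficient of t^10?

-1024

Partial fractions give a closed form: a_n = (-1/2)·(-2)^n + (-1/2)·2^n.
At n = 10: a_10 = -1024.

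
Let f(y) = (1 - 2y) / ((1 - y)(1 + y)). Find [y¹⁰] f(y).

Partial fractions give a closed form: a_n = (-1/2)·1^n + (3/2)·(-1)^n.
At n = 10: a_10 = 1.

1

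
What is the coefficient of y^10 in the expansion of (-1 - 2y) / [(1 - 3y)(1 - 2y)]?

-291149

Partial fractions give a closed form: a_n = (-5)·3^n + (4)·2^n.
At n = 10: a_10 = -291149.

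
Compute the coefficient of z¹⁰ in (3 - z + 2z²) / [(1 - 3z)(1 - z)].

The denominator gives the recurrence a_n = 4a_(n−1) − 3a_(n−2) for n ≥ 3; the numerator fixes a_0 = 3, a_1 = 11, a_2 = 37.
Iterating: 3, 11, 37, 115, 349, 1051, 3157, 9475, 28429, 85291, 255877, so a_10 = 255877.

255877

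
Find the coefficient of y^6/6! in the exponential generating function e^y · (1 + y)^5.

4051

The EGF product rule gives c_6 = Σ_{k_1+k_2=6} C(6; k_1,k_2) · ∏ g_i(k_i), where e^y gives (1)^k; (1+y)^5 gives the falling factorial (5)_k.
g_1(k) for k = 0…6: 1, 1, 1, 1, 1, 1, 1.
g_2(k) for k = 0…6: 1, 5, 20, 60, 120, 120, 0.
c_6 = Σ_k C(6,k)·g_1(k)·g_2(6−k) = 6·1·120 + 15·1·120 + 20·1·60 + 15·1·20 + 6·1·5 + 1·1·1 = 720 + 1800 + 1200 + 300 + 30 + 1 = 4051.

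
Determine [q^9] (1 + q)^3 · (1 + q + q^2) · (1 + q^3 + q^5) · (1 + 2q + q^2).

(1 + q)^3 has coefficients 1,3,3,1 for degrees 0…3.
(1 + q + q^2) has coefficients 1,1,1,0,0,0,0,0,0,0 for degrees 0…9.
Multiplying by (1 + q^3 + q^5) gives running coefficients 1,1,1,1,1,2,1,1,0,0 for degrees 0…9.
Finally multiplying by (1 + 2q + q^2), the product of all factors after the first has coefficients 1,3,4,4,4,5,6,5,3,1 for degrees 0…9.
[q^9] = 1·1 + 3·3 + 3·5 + 1·6 = 31.

31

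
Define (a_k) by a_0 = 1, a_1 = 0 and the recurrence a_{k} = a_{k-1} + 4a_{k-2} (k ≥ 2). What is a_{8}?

The ordinary generating function has denominator 1 - q - 4q^2.
Iterating the recurrence: a_0,…,a_{8} = 1, 0, 4, 4, 20, 36, 116, 260, 724.

724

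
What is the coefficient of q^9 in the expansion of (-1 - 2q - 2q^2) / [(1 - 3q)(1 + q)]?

The denominator gives the recurrence a_n = 2a_(n−1) + 3a_(n−2) for n ≥ 3; the numerator fixes a_0 = -1, a_1 = -4, a_2 = -13.
Iterating: -1, -4, -13, -38, -115, -344, -1033, -3098, -9295, -27884, so a_9 = -27884.

-27884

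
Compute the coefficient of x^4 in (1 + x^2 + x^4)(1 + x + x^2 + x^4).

3

(1 + x^2 + x^4) has coefficients 1,0,1,0,1 for degrees 0…4.
(1 + x + x^2 + x^4) has coefficients 1,1,1,0,1 for degrees 0…4.
[x^4] = 1·1 + 1·1 + 1·1 = 3.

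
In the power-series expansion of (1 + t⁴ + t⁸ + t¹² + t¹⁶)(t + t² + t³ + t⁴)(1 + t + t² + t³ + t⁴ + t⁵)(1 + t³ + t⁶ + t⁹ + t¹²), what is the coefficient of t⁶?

9

(1 + t⁴ + t⁸ + t¹² + t¹⁶) has coefficients 1,0,0,0,1,0,0 for degrees 0…6.
(t + t² + t³ + t⁴) has coefficients 0,1,1,1,1,0,0 for degrees 0…6.
Multiplying by (1 + t + t² + t³ + t⁴ + t⁵) gives running coefficients 0,1,2,3,4,4,4 for degrees 0…6.
Finally multiplying by (1 + t³ + t⁶ + t⁹ + t¹²), the product of all factors after the first has coefficients 0,1,2,3,5,6,7 for degrees 0…6.
[t⁶] = 1·7 + 1·2 = 9.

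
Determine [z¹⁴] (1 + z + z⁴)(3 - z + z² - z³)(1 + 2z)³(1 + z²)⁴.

(1 + z + z⁴) has coefficients 1,1,0,0,1 for degrees 0…4.
(3 - z + z² - z³) has coefficients 3,-1,1,-1,0,0,0,0,0,0,0,0,0,0,0 for degrees 0…14.
Multiplying by (1 + 2z)³ gives running coefficients 3,17,31,17,-2,-4,-8,0,0,0,0,0,0,0,0 for degrees 0…14.
Finally multiplying by (1 + z²)⁴, the product of all factors after the first has coefficients 3,17,43,85,140,166,182,154,83,61,-25,1,-34,-4,-8 for degrees 0…14.
[z¹⁴] = 1·(-8) + 1·(-4) + 1·(-25) = -37.

-37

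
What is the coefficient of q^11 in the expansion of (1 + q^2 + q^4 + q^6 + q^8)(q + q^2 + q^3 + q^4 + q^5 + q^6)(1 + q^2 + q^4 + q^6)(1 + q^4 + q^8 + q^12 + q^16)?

23

(1 + q^2 + q^4 + q^6 + q^8) has coefficients 1,0,1,0,1,0,1,0,1 for degrees 0…8.
(q + q^2 + q^3 + q^4 + q^5 + q^6) has coefficients 0,1,1,1,1,1,1,0,0,0,0,0 for degrees 0…11.
Multiplying by (1 + q^2 + q^4 + q^6) gives running coefficients 0,1,1,2,2,3,3,3,3,2,2,1 for degrees 0…11.
Finally multiplying by (1 + q^4 + q^8 + q^12 + q^16), the product of all factors after the first has coefficients 0,1,1,2,2,4,4,5,5,6,6,6 for degrees 0…11.
[q^11] = 1·6 + 1·6 + 1·5 + 1·4 + 1·2 = 23.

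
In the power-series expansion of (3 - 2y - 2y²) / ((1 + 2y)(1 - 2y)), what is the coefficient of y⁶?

The denominator gives the recurrence a_n = 4a_(n−2) for n ≥ 3; the numerator fixes a_0 = 3, a_1 = -2, a_2 = 10.
Iterating: 3, -2, 10, -8, 40, -32, 160, so a_6 = 160.

160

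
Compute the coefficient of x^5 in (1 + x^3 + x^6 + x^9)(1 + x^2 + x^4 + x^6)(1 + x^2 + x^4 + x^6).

(1 + x^3 + x^6 + x^9) has coefficients 1,0,0,1,0,0 for degrees 0…5.
(1 + x^2 + x^4 + x^6) has coefficients 1,0,1,0,1,0 for degrees 0…5.
Finally multiplying by (1 + x^2 + x^4 + x^6), the product of all factors after the first has coefficients 1,0,2,0,3,0 for degrees 0…5.
[x^5] = 1·0 + 1·2 = 2.

2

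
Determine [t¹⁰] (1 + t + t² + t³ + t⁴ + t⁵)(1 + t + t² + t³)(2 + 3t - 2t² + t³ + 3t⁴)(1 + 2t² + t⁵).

(1 + t + t² + t³ + t⁴ + t⁵) has coefficients 1,1,1,1,1,1 for degrees 0…5.
(1 + t + t² + t³) has coefficients 1,1,1,1,0,0,0,0,0,0,0 for degrees 0…10.
Multiplying by (2 + 3t - 2t² + t³ + 3t⁴) gives running coefficients 2,5,3,4,5,2,4,3,0,0,0 for degrees 0…10.
Finally multiplying by (1 + 2t² + t⁵), the product of all factors after the first has coefficients 2,5,7,14,11,12,19,10,12,11,2 for degrees 0…10.
[t¹⁰] = 1·2 + 1·11 + 1·12 + 1·10 + 1·19 + 1·12 = 66.

66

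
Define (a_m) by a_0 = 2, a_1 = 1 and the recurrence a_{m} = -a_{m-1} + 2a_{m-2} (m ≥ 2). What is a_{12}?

The ordinary generating function has denominator 1 + z - 2z^2.
Iterating the recurrence: a_0,…,a_{12} = 2, 1, 3, -1, 7, -9, 23, -41, 87, -169, 343, -681, 1367.

1367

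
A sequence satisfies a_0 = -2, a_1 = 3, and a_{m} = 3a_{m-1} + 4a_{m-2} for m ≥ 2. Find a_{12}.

The ordinary generating function has denominator 1 - 3y - 4y^2.
Iterating the recurrence: a_0,…,a_{12} = -2, 3, 1, 15, 49, 207, 817, 3279, 13105, 52431, 209713, 838863, 3355441.

3355441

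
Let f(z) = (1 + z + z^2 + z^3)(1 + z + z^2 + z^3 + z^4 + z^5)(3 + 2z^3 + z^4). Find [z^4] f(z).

(1 + z + z^2 + z^3) has coefficients 1,1,1,1 for degrees 0…3.
(1 + z + z^2 + z^3 + z^4 + z^5) has coefficients 1,1,1,1,1 for degrees 0…4.
Finally multiplying by (3 + 2z^3 + z^4), the product of all factors after the first has coefficients 3,3,3,5,6 for degrees 0…4.
[z^4] = 1·6 + 1·5 + 1·3 + 1·3 = 17.

17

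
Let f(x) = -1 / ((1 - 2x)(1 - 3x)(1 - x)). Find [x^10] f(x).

-261625

The denominator gives the recurrence a_n = 6a_(n−1) − 11a_(n−2) + 6a_(n−3) for n ≥ 3; the numerator fixes a_0 = -1, a_1 = -6, a_2 = -25.
Iterating: -1, -6, -25, -90, -301, -966, -3025, -9330, -28501, -86526, -261625, so a_10 = -261625.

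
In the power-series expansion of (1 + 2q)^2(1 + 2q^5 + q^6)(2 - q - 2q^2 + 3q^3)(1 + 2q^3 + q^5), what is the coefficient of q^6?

5

(1 + 2q)^2 has coefficients 1,4,4 for degrees 0…2.
(1 + 2q^5 + q^6) has coefficients 1,0,0,0,0,2,1 for degrees 0…6.
Multiplying by (2 - q - 2q^2 + 3q^3) gives running coefficients 2,-1,-2,3,0,4,0 for degrees 0…6.
Finally multiplying by (1 + 2q^3 + q^5), the product of all factors after the first has coefficients 2,-1,-2,7,-2,2,5 for degrees 0…6.
[q^6] = 1·5 + 4·2 + 4·(-2) = 5.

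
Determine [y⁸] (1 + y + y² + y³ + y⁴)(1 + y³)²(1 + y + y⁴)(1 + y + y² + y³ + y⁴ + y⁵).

(1 + y + y² + y³ + y⁴) has coefficients 1,1,1,1,1 for degrees 0…4.
(1 + y³)² has coefficients 1,0,0,2,0,0,1,0,0 for degrees 0…8.
Multiplying by (1 + y + y⁴) gives running coefficients 1,1,0,2,3,0,1,3,0 for degrees 0…8.
Finally multiplying by (1 + y + y² + y³ + y⁴ + y⁵), the product of all factors after the first has coefficients 1,2,2,4,7,7,7,9,9 for degrees 0…8.
[y⁸] = 1·9 + 1·9 + 1·7 + 1·7 + 1·7 = 39.

39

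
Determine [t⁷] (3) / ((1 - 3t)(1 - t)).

9840

Partial fractions give a closed form: a_n = (9/2)·3^n + (-3/2)·1^n.
At n = 7: a_7 = 9840.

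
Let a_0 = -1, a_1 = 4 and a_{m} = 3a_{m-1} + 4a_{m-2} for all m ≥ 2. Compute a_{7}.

9832

The ordinary generating function has denominator 1 - 3q - 4q^2.
Iterating the recurrence: a_0,…,a_{7} = -1, 4, 8, 40, 152, 616, 2456, 9832.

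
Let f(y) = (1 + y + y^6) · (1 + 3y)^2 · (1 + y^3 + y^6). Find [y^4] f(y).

(1 + y + y^6) has coefficients 1,1,0,0,0 for degrees 0…4.
(1 + 3y)^2 has coefficients 1,6,9,0,0 for degrees 0…4.
Finally multiplying by (1 + y^3 + y^6), the product of all factors after the first has coefficients 1,6,9,1,6 for degrees 0…4.
[y^4] = 1·6 + 1·1 = 7.

7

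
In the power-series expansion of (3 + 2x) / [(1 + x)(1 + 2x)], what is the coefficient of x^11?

Partial fractions give a closed form: a_n = (-1)·(-1)^n + (4)·(-2)^n.
At n = 11: a_11 = -8191.

-8191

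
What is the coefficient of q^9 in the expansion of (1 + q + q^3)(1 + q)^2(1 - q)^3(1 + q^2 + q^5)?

3

(1 + q + q^3) has coefficients 1,1,0,1 for degrees 0…3.
(1 + q)^2 has coefficients 1,2,1,0,0,0,0,0,0,0 for degrees 0…9.
Multiplying by (1 - q)^3 gives running coefficients 1,-1,-2,2,1,-1,0,0,0,0 for degrees 0…9.
Finally multiplying by (1 + q^2 + q^5), the product of all factors after the first has coefficients 1,-1,-1,1,-1,2,0,-3,2,1 for degrees 0…9.
[q^9] = 1·1 + 1·2 + 1·0 = 3.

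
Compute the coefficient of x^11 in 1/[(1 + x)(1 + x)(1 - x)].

The denominator gives the recurrence a_n = −a_(n−1) + a_(n−2) + a_(n−3) for n ≥ 3; the numerator fixes a_0 = 1, a_1 = -1, a_2 = 2.
Iterating: 1, -1, 2, -2, 3, -3, 4, -4, 5, -5, 6, -6, so a_11 = -6.

-6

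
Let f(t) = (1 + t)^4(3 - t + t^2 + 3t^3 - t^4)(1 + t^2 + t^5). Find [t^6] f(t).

(1 + t)^4 has coefficients 1,4,6,4,1 for degrees 0…4.
(3 - t + t^2 + 3t^3 - t^4) has coefficients 3,-1,1,3,-1,0,0 for degrees 0…6.
Finally multiplying by (1 + t^2 + t^5), the product of all factors after the first has coefficients 3,-1,4,2,0,6,-2 for degrees 0…6.
[t^6] = 1·(-2) + 4·6 + 6·0 + 4·2 + 1·4 = 34.

34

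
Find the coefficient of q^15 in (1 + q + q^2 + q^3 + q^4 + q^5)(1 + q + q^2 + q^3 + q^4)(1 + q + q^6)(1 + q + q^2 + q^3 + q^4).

15

(1 + q + q^2 + q^3 + q^4 + q^5) has coefficients 1,1,1,1,1,1 for degrees 0…5.
(1 + q + q^2 + q^3 + q^4) has coefficients 1,1,1,1,1,0,0,0,0,0,0,0,0,0,0,0 for degrees 0…15.
Multiplying by (1 + q + q^6) gives running coefficients 1,2,2,2,2,1,1,1,1,1,1,0,0,0,0,0 for degrees 0…15.
Finally multiplying by (1 + q + q^2 + q^3 + q^4), the product of all factors after the first has coefficients 1,3,5,7,9,9,8,7,6,5,5,4,3,2,1,0 for degrees 0…15.
[q^15] = 1·0 + 1·1 + 1·2 + 1·3 + 1·4 + 1·5 = 15.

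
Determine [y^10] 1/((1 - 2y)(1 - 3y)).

Partial fractions give a closed form: a_n = (-2)·2^n + (3)·3^n.
At n = 10: a_10 = 175099.

175099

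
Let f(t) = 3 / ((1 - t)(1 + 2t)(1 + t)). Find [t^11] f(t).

Partial fractions give a closed form: a_n = (1/2)·1^n + (4)·(-2)^n + (-3/2)·(-1)^n.
At n = 11: a_11 = -8190.

-8190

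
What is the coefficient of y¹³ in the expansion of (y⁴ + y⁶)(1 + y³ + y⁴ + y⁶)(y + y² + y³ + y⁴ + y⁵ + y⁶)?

6

(y⁴ + y⁶) has coefficients 0,0,0,0,1,0,1 for degrees 0…6.
(1 + y³ + y⁴ + y⁶) has coefficients 1,0,0,1,1,0,1,0,0,0,0,0,0,0 for degrees 0…13.
Finally multiplying by (y + y² + y³ + y⁴ + y⁵ + y⁶), the product of all factors after the first has coefficients 0,1,1,1,2,3,3,3,3,3,2,1,1,0 for degrees 0…13.
[y¹³] = 1·3 + 1·3 = 6.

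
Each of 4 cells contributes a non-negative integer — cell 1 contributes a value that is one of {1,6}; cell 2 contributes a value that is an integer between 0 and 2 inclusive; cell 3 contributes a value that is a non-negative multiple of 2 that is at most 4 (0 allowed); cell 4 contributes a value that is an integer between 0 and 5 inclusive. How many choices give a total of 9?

The generating function for the choices is (x + x⁶)·(1 + x + x²)·(1 + x² + x⁴)·(1 + x + x² + x³ + x⁴ + x⁵); the count is [x⁹].
(x + x⁶) has coefficients 0,1,0,0,0,0,1 for degrees 0…6.
(1 + x + x²) has coefficients 1,1,1,0,0,0,0,0,0,0 for degrees 0…9.
Multiplying by (1 + x² + x⁴) gives running coefficients 1,1,2,1,2,1,1,0,0,0 for degrees 0…9.
Finally multiplying by (1 + x + x² + x³ + x⁴ + x⁵), the product of all factors after the first has coefficients 1,2,4,5,7,8,8,7,5,4 for degrees 0…9.
[x⁹] = 1·5 + 1·5 = 10.

10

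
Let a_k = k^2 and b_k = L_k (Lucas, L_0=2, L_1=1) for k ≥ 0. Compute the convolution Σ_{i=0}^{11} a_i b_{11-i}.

3344

The convolution is the x^11 coefficient of A(x)B(x).
Σ = 0·199 + 1·123 + 4·76 + 9·47 + 16·29 + 25·18 + 36·11 + 49·7 + 64·4 + 81·3 + 100·1 + 121·2 = 3344.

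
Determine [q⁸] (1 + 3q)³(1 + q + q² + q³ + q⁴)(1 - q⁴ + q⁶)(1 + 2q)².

-63

(1 + 3q)³ has coefficients 1,9,27,27 for degrees 0…3.
(1 + q + q² + q³ + q⁴) has coefficients 1,1,1,1,1,0,0,0,0 for degrees 0…8.
Multiplying by (1 - q⁴ + q⁶) gives running coefficients 1,1,1,1,0,-1,0,0,0 for degrees 0…8.
Finally multiplying by (1 + 2q)², the product of all factors after the first has coefficients 1,5,9,9,8,3,-4,-4,0 for degrees 0…8.
[q⁸] = 1·0 + 9·(-4) + 27·(-4) + 27·3 = -63.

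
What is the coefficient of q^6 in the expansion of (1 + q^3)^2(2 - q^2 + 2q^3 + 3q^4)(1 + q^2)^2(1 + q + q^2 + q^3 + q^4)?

(1 + q^3)^2 has coefficients 1,0,0,2,0,0,1 for degrees 0…6.
(2 - q^2 + 2q^3 + 3q^4) has coefficients 2,0,-1,2,3,0,0 for degrees 0…6.
Multiplying by (1 + q^2)^2 gives running coefficients 2,0,3,2,3,4,5 for degrees 0…6.
Finally multiplying by (1 + q + q^2 + q^3 + q^4), the product of all factors after the first has coefficients 2,2,5,7,10,12,17 for degrees 0…6.
[q^6] = 1·17 + 2·7 + 1·2 = 33.

33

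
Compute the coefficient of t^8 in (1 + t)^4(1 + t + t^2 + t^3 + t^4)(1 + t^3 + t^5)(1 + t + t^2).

94

(1 + t)^4 has coefficients 1,4,6,4,1 for degrees 0…4.
(1 + t + t^2 + t^3 + t^4) has coefficients 1,1,1,1,1,0,0,0,0 for degrees 0…8.
Multiplying by (1 + t^3 + t^5) gives running coefficients 1,1,1,2,2,2,2,2,1 for degrees 0…8.
Finally multiplying by (1 + t + t^2), the product of all factors after the first has coefficients 1,2,3,4,5,6,6,6,5 for degrees 0…8.
[t^8] = 1·5 + 4·6 + 6·6 + 4·6 + 1·5 = 94.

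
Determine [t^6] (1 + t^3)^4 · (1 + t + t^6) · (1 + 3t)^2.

43

(1 + t^3)^4 has coefficients 1,0,0,4,0,0,6 for degrees 0…6.
(1 + t + t^6) has coefficients 1,1,0,0,0,0,1 for degrees 0…6.
Finally multiplying by (1 + 3t)^2, the product of all factors after the first has coefficients 1,7,15,9,0,0,1 for degrees 0…6.
[t^6] = 1·1 + 4·9 + 6·1 = 43.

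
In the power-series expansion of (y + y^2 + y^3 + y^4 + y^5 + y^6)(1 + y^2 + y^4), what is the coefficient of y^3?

(y + y^2 + y^3 + y^4 + y^5 + y^6) has coefficients 0,1,1,1 for degrees 0…3.
(1 + y^2 + y^4) has coefficients 1,0,1,0 for degrees 0…3.
[y^3] = 1·1 + 1·0 + 1·1 = 2.

2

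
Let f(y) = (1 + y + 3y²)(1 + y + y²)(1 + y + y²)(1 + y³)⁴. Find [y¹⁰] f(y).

(1 + y + 3y²) has coefficients 1,1,3 for degrees 0…2.
(1 + y + y²) has coefficients 1,1,1,0,0,0,0,0,0,0,0 for degrees 0…10.
Multiplying by (1 + y + y²) gives running coefficients 1,2,3,2,1,0,0,0,0,0,0 for degrees 0…10.
Finally multiplying by (1 + y³)⁴, the product of all factors after the first has coefficients 1,2,3,6,9,12,14,16,18,16,14 for degrees 0…10.
[y¹⁰] = 1·14 + 1·16 + 3·18 = 84.

84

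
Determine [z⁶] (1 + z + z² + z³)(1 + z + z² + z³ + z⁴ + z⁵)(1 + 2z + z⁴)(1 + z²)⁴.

(1 + z + z² + z³) has coefficients 1,1,1,1 for degrees 0…3.
(1 + z + z² + z³ + z⁴ + z⁵) has coefficients 1,1,1,1,1,1,0 for degrees 0…6.
Multiplying by (1 + 2z + z⁴) gives running coefficients 1,3,3,3,4,4,3 for degrees 0…6.
Finally multiplying by (1 + z²)⁴, the product of all factors after the first has coefficients 1,3,7,15,22,34,41 for degrees 0…6.
[z⁶] = 1·41 + 1·34 + 1·22 + 1·15 = 112.

112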